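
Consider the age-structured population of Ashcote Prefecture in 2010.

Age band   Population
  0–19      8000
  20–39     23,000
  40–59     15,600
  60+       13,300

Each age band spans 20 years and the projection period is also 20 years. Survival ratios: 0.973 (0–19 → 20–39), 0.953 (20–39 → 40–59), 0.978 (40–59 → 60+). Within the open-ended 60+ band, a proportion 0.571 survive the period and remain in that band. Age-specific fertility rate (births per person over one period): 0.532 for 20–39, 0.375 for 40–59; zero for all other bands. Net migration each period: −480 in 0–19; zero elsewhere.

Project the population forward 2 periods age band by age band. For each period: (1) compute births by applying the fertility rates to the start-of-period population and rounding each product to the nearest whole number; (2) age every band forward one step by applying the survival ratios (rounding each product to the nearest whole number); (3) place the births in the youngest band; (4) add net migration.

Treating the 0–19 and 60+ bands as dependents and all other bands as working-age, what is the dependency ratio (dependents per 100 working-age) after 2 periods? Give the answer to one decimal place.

Period 1:
Births: 23000 * 0.532 = 12236, 15600 * 0.375 = 5850 ⇒ total 18086
20–39: 8000 * 0.973 = 7784
40–59: 23000 * 0.953 = 21919
60+: 15600 * 0.978 + 13300 * 0.571 = 15257 + 7594 = 22851
Net migration: 0–19 − 480 → 17606
Giving 17606 / 7784 / 21919 / 22851.
Period 2:
Births: 7784 * 0.532 = 4141, 21919 * 0.375 = 8220 ⇒ total 12361
20–39: 17606 * 0.973 = 17131
40–59: 7784 * 0.953 = 7418
60+: 21919 * 0.978 + 22851 * 0.571 = 21437 + 13048 = 34485
Net migration: 0–19 − 480 → 11881
Giving 11881 / 17131 / 7418 / 34485.
Dependents (band 0–19 + band 60+) = 11881 + 34485 = 46366; working-age = 24549; ratio = 46366/24549 × 100 = 188.9

188.9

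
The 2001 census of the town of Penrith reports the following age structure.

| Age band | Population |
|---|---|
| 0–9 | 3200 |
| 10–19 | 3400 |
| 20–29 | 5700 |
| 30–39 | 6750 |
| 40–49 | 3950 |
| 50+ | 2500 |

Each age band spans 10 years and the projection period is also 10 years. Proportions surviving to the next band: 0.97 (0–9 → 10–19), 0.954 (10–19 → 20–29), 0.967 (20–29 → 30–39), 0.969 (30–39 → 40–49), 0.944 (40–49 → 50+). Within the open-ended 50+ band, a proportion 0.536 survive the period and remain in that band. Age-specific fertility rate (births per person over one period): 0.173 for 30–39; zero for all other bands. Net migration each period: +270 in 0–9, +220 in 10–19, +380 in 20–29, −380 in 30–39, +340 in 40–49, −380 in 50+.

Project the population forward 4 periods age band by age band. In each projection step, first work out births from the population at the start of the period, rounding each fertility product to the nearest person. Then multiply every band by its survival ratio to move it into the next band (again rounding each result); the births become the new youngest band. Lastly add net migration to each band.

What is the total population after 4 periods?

16003

After projecting period 1:
Births: 6750 × 0.173 = 1168
10–19: 3200 × 0.97 = 3104
20–29: 3400 × 0.954 = 3244
30–39: 5700 × 0.967 = 5512
40–49: 6750 × 0.969 = 6541
50+: 3950 × 0.944 + 2500 × 0.536 = 3729 + 1340 = 5069
Net migration: 0–9 + 270 → 1438; 10–19 + 220 → 3324; 20–29 + 380 → 3624; 30–39 − 380 → 5132; 40–49 + 340 → 6881; 50+ − 380 → 4689
Population now: 0–9=1438, 10–19=3324, 20–29=3624, 30–39=5132, 40–49=6881, 50+=4689
After projecting period 2:
Births: 5132 × 0.173 = 888
10–19: 1438 × 0.97 = 1395
20–29: 3324 × 0.954 = 3171
30–39: 3624 × 0.967 = 3504
40–49: 5132 × 0.969 = 4973
50+: 6881 × 0.944 + 4689 × 0.536 = 6496 + 2513 = 9009
Net migration: 0–9 + 270 → 1158; 10–19 + 220 → 1615; 20–29 + 380 → 3551; 30–39 − 380 → 3124; 40–49 + 340 → 5313; 50+ − 380 → 8629
Population now: 0–9=1158, 10–19=1615, 20–29=3551, 30–39=3124, 40–49=5313, 50+=8629
After projecting period 3:
Births: 3124 × 0.173 = 540
10–19: 1158 × 0.97 = 1123
20–29: 1615 × 0.954 = 1541
30–39: 3551 × 0.967 = 3434
40–49: 3124 × 0.969 = 3027
50+: 5313 × 0.944 + 8629 × 0.536 = 5015 + 4625 = 9640
Net migration: 0–9 + 270 → 810; 10–19 + 220 → 1343; 20–29 + 380 → 1921; 30–39 − 380 → 3054; 40–49 + 340 → 3367; 50+ − 380 → 9260
Population now: 0–9=810, 10–19=1343, 20–29=1921, 30–39=3054, 40–49=3367, 50+=9260
After projecting period 4:
Births: 3054 × 0.173 = 528
10–19: 810 × 0.97 = 786
20–29: 1343 × 0.954 = 1281
30–39: 1921 × 0.967 = 1858
40–49: 3054 × 0.969 = 2959
50+: 3367 × 0.944 + 9260 × 0.536 = 3178 + 4963 = 8141
Net migration: 0–9 + 270 → 798; 10–19 + 220 → 1006; 20–29 + 380 → 1661; 30–39 − 380 → 1478; 40–49 + 340 → 3299; 50+ − 380 → 7761
Population now: 0–9=798, 10–19=1006, 20–29=1661, 30–39=1478, 40–49=3299, 50+=7761
Total after period 4: 798 + 1006 + 1661 + 1478 + 3299 + 7761 = 16003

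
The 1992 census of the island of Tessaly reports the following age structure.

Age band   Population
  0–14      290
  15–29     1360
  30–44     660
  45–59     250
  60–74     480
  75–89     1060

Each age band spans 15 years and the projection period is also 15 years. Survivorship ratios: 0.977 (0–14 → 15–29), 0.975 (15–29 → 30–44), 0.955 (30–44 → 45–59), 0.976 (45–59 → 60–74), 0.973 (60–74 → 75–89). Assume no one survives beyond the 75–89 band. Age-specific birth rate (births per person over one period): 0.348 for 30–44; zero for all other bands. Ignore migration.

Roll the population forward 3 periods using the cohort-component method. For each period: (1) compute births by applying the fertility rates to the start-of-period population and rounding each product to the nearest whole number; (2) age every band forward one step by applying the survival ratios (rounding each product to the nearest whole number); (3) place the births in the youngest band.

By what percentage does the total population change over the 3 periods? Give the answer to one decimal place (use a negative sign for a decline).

-30.2

Call the bands 1 to 6, youngest first.
— Period 1 —
Births: 660 × 0.348 = 230
Band 2: 290 × 0.977 = 283
Band 3: 1360 × 0.975 = 1326
Band 4: 660 × 0.955 = 630
Band 5: 250 × 0.976 = 244
Band 6: 480 × 0.973 = 467
→ [230, 283, 1326, 630, 244, 467]
— Period 2 —
Births: 1326 × 0.348 = 461
Band 2: 230 × 0.977 = 225
Band 3: 283 × 0.975 = 276
Band 4: 1326 × 0.955 = 1266
Band 5: 630 × 0.976 = 615
Band 6: 244 × 0.973 = 237
→ [461, 225, 276, 1266, 615, 237]
— Period 3 —
Births: 276 × 0.348 = 96
Band 2: 461 × 0.977 = 450
Band 3: 225 × 0.975 = 219
Band 4: 276 × 0.955 = 264
Band 5: 1266 × 0.976 = 1236
Band 6: 615 × 0.973 = 598
→ [96, 450, 219, 264, 1236, 598]
Total: 4100 → 2863; change = -1237; percentage change = -30.2%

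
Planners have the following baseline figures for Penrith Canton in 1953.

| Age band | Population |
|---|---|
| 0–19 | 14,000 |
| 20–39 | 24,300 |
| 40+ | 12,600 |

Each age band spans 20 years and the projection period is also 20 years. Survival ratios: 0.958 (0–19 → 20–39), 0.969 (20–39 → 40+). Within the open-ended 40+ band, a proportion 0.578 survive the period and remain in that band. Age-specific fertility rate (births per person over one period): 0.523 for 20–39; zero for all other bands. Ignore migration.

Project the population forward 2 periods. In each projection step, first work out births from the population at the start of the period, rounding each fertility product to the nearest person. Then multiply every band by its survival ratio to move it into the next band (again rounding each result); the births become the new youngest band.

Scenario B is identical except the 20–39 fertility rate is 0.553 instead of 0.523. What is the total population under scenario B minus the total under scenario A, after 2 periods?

After projecting period 1:
Births: 24300 × 0.523 = 12709
20–39: 14000 × 0.958 = 13412
40+: 24300 × 0.969 + 12600 × 0.578 = 23547 + 7283 = 30830
→ [12709, 13412, 30830]
After projecting period 2:
Births: 13412 × 0.523 = 7014
20–39: 12709 × 0.958 = 12175
40+: 13412 × 0.969 + 30830 × 0.578 = 12996 + 17820 = 30816
→ [7014, 12175, 30816]
Scenario A total after 2 periods: 50005
Scenario B projection —
After projecting period 1:
Births: 24300 × 0.553 = 13438
20–39: 14000 × 0.958 = 13412
40+: 24300 × 0.969 + 12600 × 0.578 = 23547 + 7283 = 30830
→ [13438, 13412, 30830]
After projecting period 2:
Births: 13412 × 0.553 = 7417
20–39: 13438 × 0.958 = 12874
40+: 13412 × 0.969 + 30830 × 0.578 = 12996 + 17820 = 30816
→ [7417, 12874, 30816]
Scenario B total after 2 periods: 51107
Difference B − A = 51107 − 50005 = 1102

1102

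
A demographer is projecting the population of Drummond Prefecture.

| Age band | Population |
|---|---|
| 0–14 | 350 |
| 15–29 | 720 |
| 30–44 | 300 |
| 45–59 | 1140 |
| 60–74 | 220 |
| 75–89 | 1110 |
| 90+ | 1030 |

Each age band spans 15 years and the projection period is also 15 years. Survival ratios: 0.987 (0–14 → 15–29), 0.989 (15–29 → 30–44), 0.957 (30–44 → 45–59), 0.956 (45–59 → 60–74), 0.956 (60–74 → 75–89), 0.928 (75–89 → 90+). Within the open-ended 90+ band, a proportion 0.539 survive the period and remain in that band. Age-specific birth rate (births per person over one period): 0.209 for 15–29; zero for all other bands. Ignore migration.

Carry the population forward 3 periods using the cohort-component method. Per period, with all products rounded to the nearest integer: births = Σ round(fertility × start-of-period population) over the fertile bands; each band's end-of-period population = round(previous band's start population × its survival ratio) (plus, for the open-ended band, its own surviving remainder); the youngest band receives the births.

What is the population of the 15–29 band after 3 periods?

71

Let group 1 be 0–14 through group 7 = 90+.
After projecting period 1:
Births: 720 × 0.209 = 150
Group 2: 350 × 0.987 = 345
Group 3: 720 × 0.989 = 712
Group 4: 300 × 0.957 = 287
Group 5: 1140 × 0.956 = 1090
Group 6: 220 × 0.956 = 210
Group 7: 1110 × 0.928 + 1030 × 0.539 = 1030 + 555 = 1585
End of period: [150, 345, 712, 287, 1090, 210, 1585]
After projecting period 2:
Births: 345 × 0.209 = 72
Group 2: 150 × 0.987 = 148
Group 3: 345 × 0.989 = 341
Group 4: 712 × 0.957 = 681
Group 5: 287 × 0.956 = 274
Group 6: 1090 × 0.956 = 1042
Group 7: 210 × 0.928 + 1585 × 0.539 = 195 + 854 = 1049
End of period: [72, 148, 341, 681, 274, 1042, 1049]
After projecting period 3:
Births: 148 × 0.209 = 31
Group 2: 72 × 0.987 = 71
Group 3: 148 × 0.989 = 146
Group 4: 341 × 0.957 = 326
Group 5: 681 × 0.956 = 651
Group 6: 274 × 0.956 = 262
Group 7: 1042 × 0.928 + 1049 × 0.539 = 967 + 565 = 1532
End of period: [31, 71, 146, 326, 651, 262, 1532]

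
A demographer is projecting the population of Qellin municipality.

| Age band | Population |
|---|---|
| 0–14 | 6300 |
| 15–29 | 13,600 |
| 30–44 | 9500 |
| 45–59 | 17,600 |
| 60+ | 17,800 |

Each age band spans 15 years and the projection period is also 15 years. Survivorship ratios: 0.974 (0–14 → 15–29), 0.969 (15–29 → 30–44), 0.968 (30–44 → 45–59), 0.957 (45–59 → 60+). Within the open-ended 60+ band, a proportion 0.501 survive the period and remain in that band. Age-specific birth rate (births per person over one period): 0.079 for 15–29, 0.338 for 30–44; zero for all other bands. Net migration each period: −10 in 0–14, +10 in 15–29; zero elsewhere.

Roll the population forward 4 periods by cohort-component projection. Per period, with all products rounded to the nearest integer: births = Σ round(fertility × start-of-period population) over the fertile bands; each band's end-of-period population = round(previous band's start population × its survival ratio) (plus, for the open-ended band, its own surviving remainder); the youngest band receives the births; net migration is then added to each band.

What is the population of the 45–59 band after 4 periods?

3916

— Period 1 —
Births: 13600 * 0.079 = 1074, 9500 * 0.338 = 3211 — total 4285
15–29: 6300 * 0.974 = 6136
30–44: 13600 * 0.969 = 13178
45–59: 9500 * 0.968 = 9196
60+: 17600 * 0.957 + 17800 * 0.501 = 16843 + 8918 = 25761
Net migration: 0–14 − 10 → 4275; 15–29 + 10 → 6146
Population now: 0–14=4275, 15–29=6146, 30–44=13178, 45–59=9196, 60+=25761
— Period 2 —
Births: 6146 * 0.079 = 486, 13178 * 0.338 = 4454 — total 4940
15–29: 4275 * 0.974 = 4164
30–44: 6146 * 0.969 = 5955
45–59: 13178 * 0.968 = 12756
60+: 9196 * 0.957 + 25761 * 0.501 = 8801 + 12906 = 21707
Net migration: 0–14 − 10 → 4930; 15–29 + 10 → 4174
Population now: 0–14=4930, 15–29=4174, 30–44=5955, 45–59=12756, 60+=21707
— Period 3 —
Births: 4174 * 0.079 = 330, 5955 * 0.338 = 2013 — total 2343
15–29: 4930 * 0.974 = 4802
30–44: 4174 * 0.969 = 4045
45–59: 5955 * 0.968 = 5764
60+: 12756 * 0.957 + 21707 * 0.501 = 12207 + 10875 = 23082
Net migration: 0–14 − 10 → 2333; 15–29 + 10 → 4812
Population now: 0–14=2333, 15–29=4812, 30–44=4045, 45–59=5764, 60+=23082
— Period 4 —
Births: 4812 * 0.079 = 380, 4045 * 0.338 = 1367 — total 1747
15–29: 2333 * 0.974 = 2272
30–44: 4812 * 0.969 = 4663
45–59: 4045 * 0.968 = 3916
60+: 5764 * 0.957 + 23082 * 0.501 = 5516 + 11564 = 17080
Net migration: 0–14 − 10 → 1737; 15–29 + 10 → 2282
Population now: 0–14=1737, 15–29=2282, 30–44=4663, 45–59=3916, 60+=17080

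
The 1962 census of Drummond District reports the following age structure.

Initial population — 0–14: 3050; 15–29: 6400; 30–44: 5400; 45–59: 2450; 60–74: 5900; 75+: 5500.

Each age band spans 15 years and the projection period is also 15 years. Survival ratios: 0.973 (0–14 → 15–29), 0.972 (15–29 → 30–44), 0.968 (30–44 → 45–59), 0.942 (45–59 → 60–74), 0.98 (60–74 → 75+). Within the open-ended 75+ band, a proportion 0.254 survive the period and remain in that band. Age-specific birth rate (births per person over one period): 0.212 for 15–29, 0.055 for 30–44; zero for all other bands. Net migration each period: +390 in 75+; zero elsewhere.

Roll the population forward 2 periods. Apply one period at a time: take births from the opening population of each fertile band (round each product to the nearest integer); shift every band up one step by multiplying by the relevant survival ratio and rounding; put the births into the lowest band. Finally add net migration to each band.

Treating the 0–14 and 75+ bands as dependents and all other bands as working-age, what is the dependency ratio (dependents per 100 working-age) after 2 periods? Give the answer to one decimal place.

35.9

Numbering the groups 1..6 from youngest to oldest:
Period 1:
Births: 6400 × 0.212 = 1357, 5400 × 0.055 = 297 → 1654
Group 2: 3050 × 0.973 = 2968
Group 3: 6400 × 0.972 = 6221
Group 4: 5400 × 0.968 = 5227
Group 5: 2450 × 0.942 = 2308
Group 6: 5900 × 0.98 + 5500 × 0.254 = 5782 + 1397 = 7179
Net migration: Group 6 + 390 → 7569
Giving 1654 / 2968 / 6221 / 5227 / 2308 / 7569.
Period 2:
Births: 2968 × 0.212 = 629, 6221 × 0.055 = 342 → 971
Group 2: 1654 × 0.973 = 1609
Group 3: 2968 × 0.972 = 2885
Group 4: 6221 × 0.968 = 6022
Group 5: 5227 × 0.942 = 4924
Group 6: 2308 × 0.98 + 7569 × 0.254 = 2262 + 1923 = 4185
Net migration: Group 6 + 390 → 4575
Giving 971 / 1609 / 2885 / 6022 / 4924 / 4575.
Dependents (band 0–14 + band 75+) = 971 + 4575 = 5546; working-age = 15440; ratio = 5546/15440 × 100 = 35.9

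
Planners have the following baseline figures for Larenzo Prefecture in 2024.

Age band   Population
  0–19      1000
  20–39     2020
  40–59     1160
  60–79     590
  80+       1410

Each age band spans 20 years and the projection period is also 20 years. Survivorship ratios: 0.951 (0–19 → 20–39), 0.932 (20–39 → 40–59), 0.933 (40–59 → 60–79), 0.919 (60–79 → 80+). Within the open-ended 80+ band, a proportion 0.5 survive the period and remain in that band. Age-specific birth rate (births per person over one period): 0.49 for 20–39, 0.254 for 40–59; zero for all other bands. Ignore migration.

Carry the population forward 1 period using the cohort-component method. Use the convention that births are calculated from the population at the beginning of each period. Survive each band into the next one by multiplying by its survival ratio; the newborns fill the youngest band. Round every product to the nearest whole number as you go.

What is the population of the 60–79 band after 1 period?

1082

Numbering the bands 1..5 from youngest to oldest:
Period 1.
Births: 2020 * 0.49 = 990 ; 1160 * 0.254 = 295 ⇒ total 1285
Band 2: 1000 * 0.951 = 951
Band 3: 2020 * 0.932 = 1883
Band 4: 1160 * 0.933 = 1082
Band 5: 590 * 0.919 + 1410 * 0.5 = 542 + 705 = 1247
→ [1285, 951, 1883, 1082, 1247]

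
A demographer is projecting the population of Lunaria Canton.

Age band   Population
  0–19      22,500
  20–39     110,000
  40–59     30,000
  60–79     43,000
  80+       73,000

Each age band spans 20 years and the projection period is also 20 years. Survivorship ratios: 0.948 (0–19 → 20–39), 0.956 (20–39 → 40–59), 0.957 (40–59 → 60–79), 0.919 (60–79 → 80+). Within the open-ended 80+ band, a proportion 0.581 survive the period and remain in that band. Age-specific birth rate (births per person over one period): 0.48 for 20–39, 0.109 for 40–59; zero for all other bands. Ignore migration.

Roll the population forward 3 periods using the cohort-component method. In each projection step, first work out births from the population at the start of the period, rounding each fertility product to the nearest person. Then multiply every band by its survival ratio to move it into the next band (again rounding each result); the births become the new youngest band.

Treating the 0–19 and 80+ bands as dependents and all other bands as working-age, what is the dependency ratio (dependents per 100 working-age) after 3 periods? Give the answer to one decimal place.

Period 1.
Births: 110000 × 0.48 = 52800, 30000 × 0.109 = 3270 → 56070
20–39: 22500 × 0.948 = 21330
40–59: 110000 × 0.956 = 105160
60–79: 30000 × 0.957 = 28710
80+: 43000 × 0.919 + 73000 × 0.581 = 39517 + 42413 = 81930
→ [56070, 21330, 105160, 28710, 81930]
Period 2.
Births: 21330 × 0.48 = 10238, 105160 × 0.109 = 11462 → 21700
20–39: 56070 × 0.948 = 53154
40–59: 21330 × 0.956 = 20391
60–79: 105160 × 0.957 = 100638
80+: 28710 × 0.919 + 81930 × 0.581 = 26384 + 47601 = 73985
→ [21700, 53154, 20391, 100638, 73985]
Period 3.
Births: 53154 × 0.48 = 25514, 20391 × 0.109 = 2223 → 27737
20–39: 21700 × 0.948 = 20572
40–59: 53154 × 0.956 = 50815
60–79: 20391 × 0.957 = 19514
80+: 100638 × 0.919 + 73985 × 0.581 = 92486 + 42985 = 135471
→ [27737, 20572, 50815, 19514, 135471]
Dependents (band 0–19 + band 80+) = 27737 + 135471 = 163208; working-age = 90901; ratio = 163208/90901 × 100 = 179.5

179.5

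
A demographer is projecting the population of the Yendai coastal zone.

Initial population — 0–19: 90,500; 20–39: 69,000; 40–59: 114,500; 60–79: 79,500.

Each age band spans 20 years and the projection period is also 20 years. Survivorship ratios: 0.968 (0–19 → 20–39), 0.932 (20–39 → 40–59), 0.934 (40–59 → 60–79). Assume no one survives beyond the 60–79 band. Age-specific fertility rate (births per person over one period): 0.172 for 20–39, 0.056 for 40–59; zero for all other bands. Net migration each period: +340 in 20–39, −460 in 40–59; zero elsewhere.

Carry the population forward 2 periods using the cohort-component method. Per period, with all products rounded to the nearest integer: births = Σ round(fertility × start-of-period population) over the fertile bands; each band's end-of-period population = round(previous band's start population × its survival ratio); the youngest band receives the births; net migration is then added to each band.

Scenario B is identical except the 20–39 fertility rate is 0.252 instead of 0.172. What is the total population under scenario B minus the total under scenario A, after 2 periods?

Let band 1 be 0–19 through band 4 = 60–79.
— Period 1 —
Births: 69000 × 0.172 = 11868, 114500 × 0.056 = 6412 ⇒ total 18280
Band 2: 90500 × 0.968 = 87604
Band 3: 69000 × 0.932 = 64308
Band 4: 114500 × 0.934 = 106943
Net migration: Band 2 + 340 → 87944; Band 3 − 460 → 63848
Giving 18280 / 87944 / 63848 / 106943.
— Period 2 —
Births: 87944 × 0.172 = 15126, 63848 × 0.056 = 3575 ⇒ total 18701
Band 2: 18280 × 0.968 = 17695
Band 3: 87944 × 0.932 = 81964
Band 4: 63848 × 0.934 = 59634
Net migration: Band 2 + 340 → 18035; Band 3 − 460 → 81504
Giving 18701 / 18035 / 81504 / 59634.
Scenario A total after 2 periods: 177874
Scenario B projection —
— Period 1 —
Births: 69000 × 0.252 = 17388, 114500 × 0.056 = 6412 ⇒ total 23800
Band 2: 90500 × 0.968 = 87604
Band 3: 69000 × 0.932 = 64308
Band 4: 114500 × 0.934 = 106943
Net migration: Band 2 + 340 → 87944; Band 3 − 460 → 63848
Giving 23800 / 87944 / 63848 / 106943.
— Period 2 —
Births: 87944 × 0.252 = 22162, 63848 × 0.056 = 3575 ⇒ total 25737
Band 2: 23800 × 0.968 = 23038
Band 3: 87944 × 0.932 = 81964
Band 4: 63848 × 0.934 = 59634
Net migration: Band 2 + 340 → 23378; Band 3 − 460 → 81504
Giving 25737 / 23378 / 81504 / 59634.
Scenario B total after 2 periods: 190253
Difference B − A = 190253 − 177874 = 12379

12379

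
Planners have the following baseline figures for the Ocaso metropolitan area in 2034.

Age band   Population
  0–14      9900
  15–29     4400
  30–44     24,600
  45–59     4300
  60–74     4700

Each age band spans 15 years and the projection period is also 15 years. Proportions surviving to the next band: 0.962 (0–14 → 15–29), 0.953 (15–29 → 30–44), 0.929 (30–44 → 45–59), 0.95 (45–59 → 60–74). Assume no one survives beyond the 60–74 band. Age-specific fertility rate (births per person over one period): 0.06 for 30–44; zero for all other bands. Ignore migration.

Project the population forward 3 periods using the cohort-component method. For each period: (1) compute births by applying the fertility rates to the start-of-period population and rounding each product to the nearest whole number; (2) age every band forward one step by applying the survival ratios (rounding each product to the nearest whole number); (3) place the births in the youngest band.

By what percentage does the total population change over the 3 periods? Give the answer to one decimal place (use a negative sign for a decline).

Call the bands 1 to 5, youngest first.
Period 1.
Births: 24600 × 0.06 = 1476
Band 2: 9900 × 0.962 = 9524
Band 3: 4400 × 0.953 = 4193
Band 4: 24600 × 0.929 = 22853
Band 5: 4300 × 0.95 = 4085
→ [1476, 9524, 4193, 22853, 4085]
Period 2.
Births: 4193 × 0.06 = 252
Band 2: 1476 × 0.962 = 1420
Band 3: 9524 × 0.953 = 9076
Band 4: 4193 × 0.929 = 3895
Band 5: 22853 × 0.95 = 21710
→ [252, 1420, 9076, 3895, 21710]
Period 3.
Births: 9076 × 0.06 = 545
Band 2: 252 × 0.962 = 242
Band 3: 1420 × 0.953 = 1353
Band 4: 9076 × 0.929 = 8432
Band 5: 3895 × 0.95 = 3700
→ [545, 242, 1353, 8432, 3700]
Total: 47900 → 14272; change = -33628; percentage change = -70.2%

-70.2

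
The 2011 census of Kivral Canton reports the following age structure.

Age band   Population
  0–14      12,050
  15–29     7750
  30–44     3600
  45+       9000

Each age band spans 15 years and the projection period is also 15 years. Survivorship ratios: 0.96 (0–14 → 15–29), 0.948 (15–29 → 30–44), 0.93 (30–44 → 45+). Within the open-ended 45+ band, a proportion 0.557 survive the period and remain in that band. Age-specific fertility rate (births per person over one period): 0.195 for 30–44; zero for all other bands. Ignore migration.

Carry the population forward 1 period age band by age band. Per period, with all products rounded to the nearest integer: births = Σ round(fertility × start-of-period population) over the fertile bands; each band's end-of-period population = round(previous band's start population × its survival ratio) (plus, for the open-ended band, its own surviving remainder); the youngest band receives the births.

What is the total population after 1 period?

[period 1]
Births: 3600 * 0.195 = 702
15–29: 12050 * 0.96 = 11568
30–44: 7750 * 0.948 = 7347
45+: 3600 * 0.93 + 9000 * 0.557 = 3348 + 5013 = 8361
Giving 702 / 11568 / 7347 / 8361.
Total after period 1: 702 + 11568 + 7347 + 8361 = 27978

27978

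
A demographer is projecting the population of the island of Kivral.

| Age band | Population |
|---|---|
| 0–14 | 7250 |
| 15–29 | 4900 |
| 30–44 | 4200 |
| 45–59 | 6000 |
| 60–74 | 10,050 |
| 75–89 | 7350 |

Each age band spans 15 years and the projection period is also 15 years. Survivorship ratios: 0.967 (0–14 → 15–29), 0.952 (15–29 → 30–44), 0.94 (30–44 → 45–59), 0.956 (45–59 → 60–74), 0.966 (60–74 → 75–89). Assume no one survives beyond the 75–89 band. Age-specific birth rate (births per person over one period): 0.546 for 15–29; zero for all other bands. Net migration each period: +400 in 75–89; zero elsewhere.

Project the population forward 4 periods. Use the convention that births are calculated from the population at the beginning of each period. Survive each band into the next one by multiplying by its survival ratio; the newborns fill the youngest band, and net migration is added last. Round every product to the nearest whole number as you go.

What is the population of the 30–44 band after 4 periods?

Period 1.
Births: 4900 × 0.546 = 2675
15–29: 7250 × 0.967 = 7011
30–44: 4900 × 0.952 = 4665
45–59: 4200 × 0.94 = 3948
60–74: 6000 × 0.956 = 5736
75–89: 10050 × 0.966 = 9708
Net migration: 75–89 + 400 → 10108
End of period: [2675, 7011, 4665, 3948, 5736, 10108]
Period 2.
Births: 7011 × 0.546 = 3828
15–29: 2675 × 0.967 = 2587
30–44: 7011 × 0.952 = 6674
45–59: 4665 × 0.94 = 4385
60–74: 3948 × 0.956 = 3774
75–89: 5736 × 0.966 = 5541
Net migration: 75–89 + 400 → 5941
End of period: [3828, 2587, 6674, 4385, 3774, 5941]
Period 3.
Births: 2587 × 0.546 = 1413
15–29: 3828 × 0.967 = 3702
30–44: 2587 × 0.952 = 2463
45–59: 6674 × 0.94 = 6274
60–74: 4385 × 0.956 = 4192
75–89: 3774 × 0.966 = 3646
Net migration: 75–89 + 400 → 4046
End of period: [1413, 3702, 2463, 6274, 4192, 4046]
Period 4.
Births: 3702 × 0.546 = 2021
15–29: 1413 × 0.967 = 1366
30–44: 3702 × 0.952 = 3524
45–59: 2463 × 0.94 = 2315
60–74: 6274 × 0.956 = 5998
75–89: 4192 × 0.966 = 4049
Net migration: 75–89 + 400 → 4449
End of period: [2021, 1366, 3524, 2315, 5998, 4449]

3524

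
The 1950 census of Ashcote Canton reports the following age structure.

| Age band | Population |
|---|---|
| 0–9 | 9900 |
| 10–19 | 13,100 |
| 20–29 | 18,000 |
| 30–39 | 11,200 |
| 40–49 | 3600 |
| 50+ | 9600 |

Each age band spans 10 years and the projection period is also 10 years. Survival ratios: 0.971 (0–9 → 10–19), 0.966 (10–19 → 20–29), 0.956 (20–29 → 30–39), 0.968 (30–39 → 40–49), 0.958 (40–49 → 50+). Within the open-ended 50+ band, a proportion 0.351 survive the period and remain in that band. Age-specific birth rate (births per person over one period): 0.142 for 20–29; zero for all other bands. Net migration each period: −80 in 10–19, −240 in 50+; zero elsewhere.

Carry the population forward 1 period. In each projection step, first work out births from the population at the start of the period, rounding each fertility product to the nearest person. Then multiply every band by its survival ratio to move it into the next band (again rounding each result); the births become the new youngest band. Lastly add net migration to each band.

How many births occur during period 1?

Let group 1 be 0–9 through group 6 = 50+.
— Period 1 —
Births: 18000 * 0.142 = 2556
Group 2: 9900 * 0.971 = 9613
Group 3: 13100 * 0.966 = 12655
Group 4: 18000 * 0.956 = 17208
Group 5: 11200 * 0.968 = 10842
Group 6: 3600 * 0.958 + 9600 * 0.351 = 3449 + 3370 = 6819
Net migration: Group 2 − 80 → 9533; Group 6 − 240 → 6579
End of period: [2556, 9533, 12655, 17208, 10842, 6579]

2556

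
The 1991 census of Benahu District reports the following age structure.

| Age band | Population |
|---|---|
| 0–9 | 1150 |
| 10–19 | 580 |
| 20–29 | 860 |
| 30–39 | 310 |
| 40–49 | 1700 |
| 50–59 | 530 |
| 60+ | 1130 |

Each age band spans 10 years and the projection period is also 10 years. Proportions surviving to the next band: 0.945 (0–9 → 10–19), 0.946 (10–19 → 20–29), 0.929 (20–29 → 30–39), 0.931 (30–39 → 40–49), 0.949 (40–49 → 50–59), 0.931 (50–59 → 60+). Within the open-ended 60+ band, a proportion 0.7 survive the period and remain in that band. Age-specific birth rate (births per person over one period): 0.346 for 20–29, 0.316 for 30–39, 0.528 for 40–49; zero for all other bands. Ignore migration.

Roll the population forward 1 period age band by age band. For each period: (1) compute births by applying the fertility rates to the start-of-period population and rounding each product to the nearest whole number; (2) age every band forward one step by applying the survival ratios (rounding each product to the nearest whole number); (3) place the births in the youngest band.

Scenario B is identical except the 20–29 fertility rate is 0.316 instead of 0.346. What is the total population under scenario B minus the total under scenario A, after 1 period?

-26

— Period 1 —
Births: 860 × 0.346 = 298 ; 310 × 0.316 = 98 ; 1700 × 0.528 = 898 — total 1294
10–19: 1150 × 0.945 = 1087
20–29: 580 × 0.946 = 549
30–39: 860 × 0.929 = 799
40–49: 310 × 0.931 = 289
50–59: 1700 × 0.949 = 1613
60+: 530 × 0.931 + 1130 × 0.7 = 493 + 791 = 1284
End of period: [1294, 1087, 549, 799, 289, 1613, 1284]
Scenario A total after 1 period: 6915
Scenario B projection —
— Period 1 —
Births: 860 × 0.316 = 272 ; 310 × 0.316 = 98 ; 1700 × 0.528 = 898 — total 1268
10–19: 1150 × 0.945 = 1087
20–29: 580 × 0.946 = 549
30–39: 860 × 0.929 = 799
40–49: 310 × 0.931 = 289
50–59: 1700 × 0.949 = 1613
60+: 530 × 0.931 + 1130 × 0.7 = 493 + 791 = 1284
End of period: [1268, 1087, 549, 799, 289, 1613, 1284]
Scenario B total after 1 period: 6889
Difference B − A = 6889 − 6915 = -26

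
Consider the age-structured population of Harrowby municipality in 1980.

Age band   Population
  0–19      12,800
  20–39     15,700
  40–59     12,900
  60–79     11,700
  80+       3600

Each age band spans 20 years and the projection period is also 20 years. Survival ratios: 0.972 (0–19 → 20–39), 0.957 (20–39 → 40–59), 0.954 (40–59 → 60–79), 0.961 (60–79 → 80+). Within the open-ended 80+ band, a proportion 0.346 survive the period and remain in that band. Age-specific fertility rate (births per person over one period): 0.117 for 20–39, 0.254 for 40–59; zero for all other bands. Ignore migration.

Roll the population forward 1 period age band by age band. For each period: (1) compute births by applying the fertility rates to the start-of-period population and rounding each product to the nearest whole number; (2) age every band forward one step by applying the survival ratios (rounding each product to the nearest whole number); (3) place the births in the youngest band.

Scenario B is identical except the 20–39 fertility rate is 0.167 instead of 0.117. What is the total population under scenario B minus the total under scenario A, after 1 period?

785

Call the bands 1 to 5, youngest first.
— Period 1 —
Births: 15700 × 0.117 = 1837 ; 12900 × 0.254 = 3277 ⇒ total 5114
Band 2: 12800 × 0.972 = 12442
Band 3: 15700 × 0.957 = 15025
Band 4: 12900 × 0.954 = 12307
Band 5: 11700 × 0.961 + 3600 × 0.346 = 11244 + 1246 = 12490
→ [5114, 12442, 15025, 12307, 12490]
Scenario A total after 1 period: 57378
Scenario B projection —
— Period 1 —
Births: 15700 × 0.167 = 2622 ; 12900 × 0.254 = 3277 ⇒ total 5899
Band 2: 12800 × 0.972 = 12442
Band 3: 15700 × 0.957 = 15025
Band 4: 12900 × 0.954 = 12307
Band 5: 11700 × 0.961 + 3600 × 0.346 = 11244 + 1246 = 12490
→ [5899, 12442, 15025, 12307, 12490]
Scenario B total after 1 period: 58163
Difference B − A = 58163 − 57378 = 785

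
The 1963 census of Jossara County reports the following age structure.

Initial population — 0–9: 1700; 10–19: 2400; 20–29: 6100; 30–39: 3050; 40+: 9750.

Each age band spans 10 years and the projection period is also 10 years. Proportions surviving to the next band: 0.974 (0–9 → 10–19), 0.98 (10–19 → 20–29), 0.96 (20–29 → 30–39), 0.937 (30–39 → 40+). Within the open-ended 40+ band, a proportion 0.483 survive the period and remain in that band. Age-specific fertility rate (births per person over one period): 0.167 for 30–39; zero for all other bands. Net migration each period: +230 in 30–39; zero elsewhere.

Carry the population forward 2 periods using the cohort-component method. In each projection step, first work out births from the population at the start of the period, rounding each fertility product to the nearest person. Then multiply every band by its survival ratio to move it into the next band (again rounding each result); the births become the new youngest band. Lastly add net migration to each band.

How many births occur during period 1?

Period 1.
Births: 3050 * 0.167 = 509
10–19: 1700 * 0.974 = 1656
20–29: 2400 * 0.98 = 2352
30–39: 6100 * 0.96 = 5856
40+: 3050 * 0.937 + 9750 * 0.483 = 2858 + 4709 = 7567
Net migration: 30–39 + 230 → 6086
End of period: [509, 1656, 2352, 6086, 7567]

509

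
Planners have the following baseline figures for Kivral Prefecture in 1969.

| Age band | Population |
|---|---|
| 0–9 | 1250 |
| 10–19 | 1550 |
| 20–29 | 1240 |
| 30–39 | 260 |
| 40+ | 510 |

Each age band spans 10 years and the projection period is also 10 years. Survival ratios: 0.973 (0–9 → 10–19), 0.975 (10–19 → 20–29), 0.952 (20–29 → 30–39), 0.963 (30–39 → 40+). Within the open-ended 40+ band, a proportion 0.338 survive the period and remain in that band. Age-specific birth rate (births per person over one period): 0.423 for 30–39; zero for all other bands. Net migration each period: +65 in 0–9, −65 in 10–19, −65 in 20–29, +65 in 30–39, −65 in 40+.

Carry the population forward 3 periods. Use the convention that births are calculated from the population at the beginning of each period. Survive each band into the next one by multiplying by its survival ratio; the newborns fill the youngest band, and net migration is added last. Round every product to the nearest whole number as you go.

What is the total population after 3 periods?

4042

[period 1]
Births: 260 × 0.423 = 110
10–19: 1250 × 0.973 = 1216
20–29: 1550 × 0.975 = 1511
30–39: 1240 × 0.952 = 1180
40+: 260 × 0.963 + 510 × 0.338 = 250 + 172 = 422
Net migration: 0–9 + 65 → 175; 10–19 − 65 → 1151; 20–29 − 65 → 1446; 30–39 + 65 → 1245; 40+ − 65 → 357
Population now: 0–9=175, 10–19=1151, 20–29=1446, 30–39=1245, 40+=357
[period 2]
Births: 1245 × 0.423 = 527
10–19: 175 × 0.973 = 170
20–29: 1151 × 0.975 = 1122
30–39: 1446 × 0.952 = 1377
40+: 1245 × 0.963 + 357 × 0.338 = 1199 + 121 = 1320
Net migration: 0–9 + 65 → 592; 10–19 − 65 → 105; 20–29 − 65 → 1057; 30–39 + 65 → 1442; 40+ − 65 → 1255
Population now: 0–9=592, 10–19=105, 20–29=1057, 30–39=1442, 40+=1255
[period 3]
Births: 1442 × 0.423 = 610
10–19: 592 × 0.973 = 576
20–29: 105 × 0.975 = 102
30–39: 1057 × 0.952 = 1006
40+: 1442 × 0.963 + 1255 × 0.338 = 1389 + 424 = 1813
Net migration: 0–9 + 65 → 675; 10–19 − 65 → 511; 20–29 − 65 → 37; 30–39 + 65 → 1071; 40+ − 65 → 1748
Population now: 0–9=675, 10–19=511, 20–29=37, 30–39=1071, 40+=1748
Total after period 3: 675 + 511 + 37 + 1071 + 1748 = 4042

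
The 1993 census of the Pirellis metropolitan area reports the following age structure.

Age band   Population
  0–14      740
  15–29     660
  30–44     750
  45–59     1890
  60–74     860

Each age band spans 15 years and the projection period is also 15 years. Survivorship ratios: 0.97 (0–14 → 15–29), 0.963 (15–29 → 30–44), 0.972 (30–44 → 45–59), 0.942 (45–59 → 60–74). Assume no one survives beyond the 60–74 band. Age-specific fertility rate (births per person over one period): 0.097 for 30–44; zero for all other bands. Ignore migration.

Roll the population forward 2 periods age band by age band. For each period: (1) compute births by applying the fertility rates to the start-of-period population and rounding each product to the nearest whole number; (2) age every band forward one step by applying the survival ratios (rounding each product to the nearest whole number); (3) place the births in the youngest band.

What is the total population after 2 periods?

Period 1:
Births: 750 × 0.097 = 73
15–29: 740 × 0.97 = 718
30–44: 660 × 0.963 = 636
45–59: 750 × 0.972 = 729
60–74: 1890 × 0.942 = 1780
End of period: [73, 718, 636, 729, 1780]
Period 2:
Births: 636 × 0.097 = 62
15–29: 73 × 0.97 = 71
30–44: 718 × 0.963 = 691
45–59: 636 × 0.972 = 618
60–74: 729 × 0.942 = 687
End of period: [62, 71, 691, 618, 687]
Total after period 2: 62 + 71 + 691 + 618 + 687 = 2129

2129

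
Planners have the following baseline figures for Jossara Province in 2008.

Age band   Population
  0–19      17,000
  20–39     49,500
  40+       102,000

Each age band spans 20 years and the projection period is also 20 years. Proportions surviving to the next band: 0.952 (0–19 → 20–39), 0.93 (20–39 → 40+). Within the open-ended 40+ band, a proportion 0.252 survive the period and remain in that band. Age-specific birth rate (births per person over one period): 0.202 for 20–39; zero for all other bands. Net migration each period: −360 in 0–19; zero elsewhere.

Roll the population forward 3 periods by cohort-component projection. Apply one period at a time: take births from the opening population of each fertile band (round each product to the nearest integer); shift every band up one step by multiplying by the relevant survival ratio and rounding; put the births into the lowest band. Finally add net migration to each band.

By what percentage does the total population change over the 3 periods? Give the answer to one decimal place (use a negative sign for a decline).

Call the bands 1 to 3, youngest first.
— Period 1 —
Births: 49500 * 0.202 = 9999
Band 2: 17000 * 0.952 = 16184
Band 3: 49500 * 0.93 + 102000 * 0.252 = 46035 + 25704 = 71739
Net migration: Band 1 − 360 → 9639
Population now: 0–19=9639, 20–39=16184, 40+=71739
— Period 2 —
Births: 16184 * 0.202 = 3269
Band 2: 9639 * 0.952 = 9176
Band 3: 16184 * 0.93 + 71739 * 0.252 = 15051 + 18078 = 33129
Net migration: Band 1 − 360 → 2909
Population now: 0–19=2909, 20–39=9176, 40+=33129
— Period 3 —
Births: 9176 * 0.202 = 1854
Band 2: 2909 * 0.952 = 2769
Band 3: 9176 * 0.93 + 33129 * 0.252 = 8534 + 8349 = 16883
Net migration: Band 1 − 360 → 1494
Population now: 0–19=1494, 20–39=2769, 40+=16883
Total: 168500 → 21146; change = -147354; percentage change = -87.5%

-87.5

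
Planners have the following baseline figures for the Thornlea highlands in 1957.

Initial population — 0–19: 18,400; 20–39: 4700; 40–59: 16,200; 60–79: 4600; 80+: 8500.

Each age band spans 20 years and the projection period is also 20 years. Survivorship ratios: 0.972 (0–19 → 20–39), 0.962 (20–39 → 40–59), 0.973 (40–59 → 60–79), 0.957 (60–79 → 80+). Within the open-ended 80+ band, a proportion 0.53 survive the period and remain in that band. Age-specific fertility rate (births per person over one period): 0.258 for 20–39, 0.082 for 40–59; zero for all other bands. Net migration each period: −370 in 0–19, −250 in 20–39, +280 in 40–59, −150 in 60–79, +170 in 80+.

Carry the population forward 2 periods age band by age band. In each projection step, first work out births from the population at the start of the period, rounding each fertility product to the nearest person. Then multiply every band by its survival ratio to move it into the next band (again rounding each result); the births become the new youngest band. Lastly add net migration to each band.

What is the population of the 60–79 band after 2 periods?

After projecting period 1:
Births: 4700 × 0.258 = 1213  |  16200 × 0.082 = 1328 → 2541
20–39: 18400 × 0.972 = 17885
40–59: 4700 × 0.962 = 4521
60–79: 16200 × 0.973 = 15763
80+: 4600 × 0.957 + 8500 × 0.53 = 4402 + 4505 = 8907
Net migration: 0–19 − 370 → 2171; 20–39 − 250 → 17635; 40–59 + 280 → 4801; 60–79 − 150 → 15613; 80+ + 170 → 9077
→ [2171, 17635, 4801, 15613, 9077]
After projecting period 2:
Births: 17635 × 0.258 = 4550  |  4801 × 0.082 = 394 → 4944
20–39: 2171 × 0.972 = 2110
40–59: 17635 × 0.962 = 16965
60–79: 4801 × 0.973 = 4671
80+: 15613 × 0.957 + 9077 × 0.53 = 14942 + 4811 = 19753
Net migration: 0–19 − 370 → 4574; 20–39 − 250 → 1860; 40–59 + 280 → 17245; 60–79 − 150 → 4521; 80+ + 170 → 19923
→ [4574, 1860, 17245, 4521, 19923]

4521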